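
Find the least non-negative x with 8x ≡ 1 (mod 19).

12

8⁻¹ ≡ 12 (mod 19) because 8·12 = 96 = 5·19 + 1.
So x ≡ 12·1 = 12 ≡ 12 (mod 19).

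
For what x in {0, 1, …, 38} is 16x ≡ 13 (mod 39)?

13

16⁻¹ ≡ 22 (mod 39) because 16·22 = 352 = 9·39 + 1.
Multiplying both sides by 22: x ≡ 22·13 = 286 ≡ 13 (mod 39).
Check: 16·13 = 208 = 5·39 + 13.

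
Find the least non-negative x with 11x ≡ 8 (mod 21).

16

11⁻¹ ≡ 2 (mod 21) because 11·2 = 22 = 1·21 + 1.
Multiplying both sides by 2: x ≡ 2·8 = 16 ≡ 16 (mod 21).
Check: 11·16 = 176 = 8·21 + 8.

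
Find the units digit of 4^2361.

Last digits of 4^n: 4, 6 (period 2).
2361 leaves remainder 1 on division by 2, so 4^2361 ends in 4.

4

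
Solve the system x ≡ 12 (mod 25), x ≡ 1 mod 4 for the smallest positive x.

37

x ≡ 1 (mod 4) gives x ∈ {1, 5, 9, 13, 17, 21, 25, 29, …}.
The first of these with x mod 25 = 12 is 37.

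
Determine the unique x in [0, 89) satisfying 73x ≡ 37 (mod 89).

73⁻¹ ≡ 50 (mod 89) because 73·50 = 3650 = 41·89 + 1.
Multiplying both sides by 50: x ≡ 50·37 = 1850 ≡ 70 (mod 89).

70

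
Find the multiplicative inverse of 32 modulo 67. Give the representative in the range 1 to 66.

44

32·44 = 1408 = 21·67 + 1, so 32⁻¹ ≡ 44 (mod 67).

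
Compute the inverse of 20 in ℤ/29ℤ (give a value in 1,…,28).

16

29 = 1·20 + 9
20 = 2·9 + 2
9 = 4·2 + 1
2 = 2·1 + 0
Back-substituting gives 20·16 ≡ 1 (mod 29).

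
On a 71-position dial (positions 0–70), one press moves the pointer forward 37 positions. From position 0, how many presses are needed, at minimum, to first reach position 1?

48

37·48 = 1776 = 25·71 + 1, so 37⁻¹ ≡ 48 (mod 71).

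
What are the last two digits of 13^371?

37

Successive squares of 13 mod 100: 13^1≡13, 13^2≡69, 13^4≡61, 13^8≡21, 13^16≡41, 13^32≡81, 13^64≡61, 13^128≡21, 13^256≡41.
371 = 1 + 2 + 16 + 32 + 64 + 256, so 13^371 ≡ 13·69·41·81·61·41 ≡ 37 (mod 100).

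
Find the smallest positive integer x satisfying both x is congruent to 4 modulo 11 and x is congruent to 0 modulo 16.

48

x ≡ 4 (mod 11) gives x ∈ {4, 15, 26, 37, 48}.
The first of these with x mod 16 = 0 is 48.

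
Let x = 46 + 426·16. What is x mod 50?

426·16 = 6816.
Dividing 6816 by 50 gives quotient 136 and remainder 16.
(46 + 16) mod 50 = 12.

12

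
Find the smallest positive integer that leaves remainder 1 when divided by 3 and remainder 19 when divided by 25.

x ≡ 1 (mod 3) gives x ∈ {1, 4, 7, 10, 13, 16, 19}.
The first of these with x mod 25 = 19 is 19.

19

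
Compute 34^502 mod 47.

By repeated squaring mod 47: 34^1≡34, 34^2≡28, 34^4≡32, 34^8≡37, 34^16≡6, 34^32≡36, 34^64≡27, 34^128≡24, 34^256≡12.
502 = 2 + 4 + 16 + 32 + 64 + 128 + 256, so 34^502 ≡ 28·32·6·36·27·24·12 ≡ 25 (mod 47).

25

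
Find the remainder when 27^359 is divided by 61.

52

Square-and-reduce mod 61: 27^1≡27, 27^2≡58, 27^4≡9, 27^8≡20, 27^16≡34, 27^32≡58, 27^64≡9, 27^128≡20, 27^256≡34.
Since 359 = 1 + 2 + 4 + 32 + 64 + 256 in binary, 27^359 ≡ 27·58·9·58·9·34 ≡ 52 (mod 61).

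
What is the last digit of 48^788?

6

Last digits of 8^n: 8, 4, 2, 6 (period 4).
788 leaves remainder 0 on division by 4, so 48^788 ends in 6.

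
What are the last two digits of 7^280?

By repeated squaring mod 100: 7^1≡7, 7^2≡49, 7^4≡1, 7^8≡1, 7^16≡1, 7^32≡1, 7^64≡1, 7^128≡1, 7^256≡1.
280 = 8 + 16 + 256, so 7^280 ≡ 1·1·1 ≡ 1 (mod 100).

01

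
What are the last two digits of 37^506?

09

Successive squares of 37 mod 100: 37^1≡37, 37^2≡69, 37^4≡61, 37^8≡21, 37^16≡41, 37^32≡81, 37^64≡61, 37^128≡21, 37^256≡41.
506 = 2 + 8 + 16 + 32 + 64 + 128 + 256, so 37^506 ≡ 69·21·41·81·61·21·41 ≡ 9 (mod 100).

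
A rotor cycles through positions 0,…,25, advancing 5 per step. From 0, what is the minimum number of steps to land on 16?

24

The inverse of 5 mod 26 is 21 (since 5·21 = 105 ≡ 1).
So x ≡ 21·16 = 336 ≡ 24 (mod 26).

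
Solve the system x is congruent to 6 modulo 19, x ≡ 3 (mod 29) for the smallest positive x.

x ≡ 6 (mod 19) gives x ∈ {6, 25, 44, 63, 82, 101, 120, 139, …}.
The first of these with x mod 29 = 3 is 177.

177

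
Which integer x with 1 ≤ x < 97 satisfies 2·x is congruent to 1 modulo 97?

49

2·49 = 98 = 1·97 + 1, so 2⁻¹ ≡ 49 (mod 97).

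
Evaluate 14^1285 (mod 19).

By repeated squaring mod 19: 14^1≡14, 14^2≡6, 14^4≡17, 14^8≡4, 14^16≡16, 14^32≡9, 14^64≡5, 14^128≡6, 14^256≡17, 14^512≡4, 14^1024≡16.
Since 1285 = 1 + 4 + 256 + 1024 in binary, 14^1285 ≡ 14·17·17·16 ≡ 3 (mod 19).

3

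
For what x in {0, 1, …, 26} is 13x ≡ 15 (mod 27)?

The inverse of 13 mod 27 is 25 (since 13·25 = 325 ≡ 1).
Multiplying both sides by 25: x ≡ 25·15 = 375 ≡ 24 (mod 27).
Check: 13·24 = 312 = 11·27 + 15.

24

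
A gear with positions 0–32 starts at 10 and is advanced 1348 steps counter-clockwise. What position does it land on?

15

Dividing 1348 by 33 gives quotient 40 and remainder 28.
(10 − 28) mod 33 = 15.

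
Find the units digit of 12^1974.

4

The units digit of 12^n cycles with period 4: 2, 4, 8, 6, …
1974 leaves remainder 2 on division by 4, so 12^1974 ends in 4.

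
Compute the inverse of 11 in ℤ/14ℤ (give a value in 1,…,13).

11·9 = 99 = 7·14 + 1, so 11⁻¹ ≡ 9 (mod 14).

9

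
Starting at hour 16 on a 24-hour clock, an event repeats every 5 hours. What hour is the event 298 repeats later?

298·5 = 1490.
1490 = 62·24 + 2, so 1490 mod 24 = 2.
(16 + 2) mod 24 = 18.

18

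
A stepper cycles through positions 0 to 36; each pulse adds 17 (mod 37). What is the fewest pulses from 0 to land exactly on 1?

17·24 = 408 = 11·37 + 1, so 17⁻¹ ≡ 24 (mod 37).

24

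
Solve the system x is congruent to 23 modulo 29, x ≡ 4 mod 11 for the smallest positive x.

x ≡ 4 (mod 11) gives x ∈ {4, 15, 26, 37, 48, 59, 70, 81}.
The first of these with x mod 29 = 23 is 81.

81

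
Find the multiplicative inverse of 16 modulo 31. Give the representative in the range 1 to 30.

31 = 1·16 + 15
16 = 1·15 + 1
15 = 15·1 + 0
Back-substituting gives 16·2 ≡ 1 (mod 31).

2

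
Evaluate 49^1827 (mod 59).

Successive squares of 49 mod 59: 49^1≡49, 49^2≡41, 49^4≡29, 49^8≡15, 49^16≡48, 49^32≡3, 49^64≡9, 49^128≡22, 49^256≡12, 49^512≡26, 49^1024≡27.
1827 = 1 + 2 + 32 + 256 + 512 + 1024, so 49^1827 ≡ 49·41·3·12·26·27 ≡ 1 (mod 59).

1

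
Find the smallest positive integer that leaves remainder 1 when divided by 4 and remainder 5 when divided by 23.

5

x ≡ 1 (mod 4) gives x ∈ {1, 5}.
The first of these with x mod 23 = 5 is 5.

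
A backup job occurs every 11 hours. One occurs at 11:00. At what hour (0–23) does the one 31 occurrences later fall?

31·11 = 341.
341 = 14·24 + 5, so 341 mod 24 = 5.
(11 + 5) mod 24 = 16.

16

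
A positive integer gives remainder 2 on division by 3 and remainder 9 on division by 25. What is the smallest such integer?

x ≡ 2 (mod 3) gives x ∈ {2, 5, 8, 11, 14, 17, 20, 23, …}.
The first of these with x mod 25 = 9 is 59.

59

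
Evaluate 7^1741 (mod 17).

6

Successive squares of 7 mod 17: 7^1≡7, 7^2≡15, 7^4≡4, 7^8≡16, 7^16≡1, 7^32≡1, 7^64≡1, 7^128≡1, 7^256≡1, 7^512≡1, 7^1024≡1.
Since 1741 = 1 + 4 + 8 + 64 + 128 + 512 + 1024 in binary, 7^1741 ≡ 7·4·16·1·1·1·1 ≡ 6 (mod 17).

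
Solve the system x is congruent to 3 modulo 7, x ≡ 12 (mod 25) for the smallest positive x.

x ≡ 3 (mod 7) gives x ∈ {3, 10, 17, 24, 31, 38, 45, 52, …}.
The first of these with x mod 25 = 12 is 87.

87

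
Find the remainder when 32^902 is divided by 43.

4

Square-and-reduce mod 43: 32^1≡32, 32^2≡35, 32^4≡21, 32^8≡11, 32^16≡35, 32^32≡21, 32^64≡11, 32^128≡35, 32^256≡21, 32^512≡11.
902 = 2 + 4 + 128 + 256 + 512, so 32^902 ≡ 35·21·35·21·11 ≡ 4 (mod 43).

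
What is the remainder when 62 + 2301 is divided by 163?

2301 − 14·163 = 19, so 2301 ≡ 19 (mod 163).
(62 + 19) mod 163 = 81.

81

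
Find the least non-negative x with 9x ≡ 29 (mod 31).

17

9⁻¹ ≡ 7 (mod 31) because 9·7 = 63 = 2·31 + 1.
So x ≡ 7·29 = 203 ≡ 17 (mod 31).
Check: 9·17 = 153 = 4·31 + 29.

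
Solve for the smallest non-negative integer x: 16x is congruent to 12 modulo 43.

33

16⁻¹ ≡ 35 (mod 43) because 16·35 = 560 = 13·43 + 1.
Multiplying both sides by 35: x ≡ 35·12 = 420 ≡ 33 (mod 43).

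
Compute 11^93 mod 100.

Square-and-reduce mod 100: 11^1≡11, 11^2≡21, 11^4≡41, 11^8≡81, 11^16≡61, 11^32≡21, 11^64≡41.
Since 93 = 1 + 4 + 8 + 16 + 64 in binary, 11^93 ≡ 11·41·81·61·41 ≡ 31 (mod 100).

31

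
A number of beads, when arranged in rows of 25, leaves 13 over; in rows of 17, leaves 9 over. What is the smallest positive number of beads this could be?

213

Since 17·3 ≡ 1 (mod 25), take x = 9 + 17·((13−9)·3 mod 25) = 9 + 17·12 = 213.
Check: 213 mod 25 = 13, 213 mod 17 = 9.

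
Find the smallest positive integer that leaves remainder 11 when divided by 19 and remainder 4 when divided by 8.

68

x ≡ 4 (mod 8) gives x ∈ {4, 12, 20, 28, 36, 44, 52, 60, …}.
The first of these with x mod 19 = 11 is 68.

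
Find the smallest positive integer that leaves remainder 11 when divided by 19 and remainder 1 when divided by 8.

x ≡ 1 (mod 8) gives x ∈ {1, 9, 17, 25, 33, 41, 49}.
The first of these with x mod 19 = 11 is 49.

49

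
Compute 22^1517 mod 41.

Square-and-reduce mod 41: 22^1≡22, 22^2≡33, 22^4≡23, 22^8≡37, 22^16≡16, 22^32≡10, 22^64≡18, 22^128≡37, 22^256≡16, 22^512≡10, 22^1024≡18.
1517 = 1 + 4 + 8 + 32 + 64 + 128 + 256 + 1024, so 22^1517 ≡ 22·23·37·10·18·37·16·18 ≡ 17 (mod 41).

17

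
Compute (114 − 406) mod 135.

113

406 = 3·135 + 1, so 406 mod 135 = 1.
(114 − 1) mod 135 = 113.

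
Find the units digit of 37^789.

The units digit of 37^n cycles with period 4: 7, 9, 3, 1, …
789 leaves remainder 1 on division by 4, so 37^789 ends in 7.

7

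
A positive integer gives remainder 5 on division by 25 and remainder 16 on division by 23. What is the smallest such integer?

x ≡ 16 (mod 23) gives x ∈ {16, 39, 62, 85, 108, 131, 154, 177, …}.
The first of these with x mod 25 = 5 is 430.

430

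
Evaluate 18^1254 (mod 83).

Successive squares of 18 mod 83: 18^1≡18, 18^2≡75, 18^4≡64, 18^8≡29, 18^16≡11, 18^32≡38, 18^64≡33, 18^128≡10, 18^256≡17, 18^512≡40, 18^1024≡23.
Since 1254 = 2 + 4 + 32 + 64 + 128 + 1024 in binary, 18^1254 ≡ 75·64·38·33·10·23 ≡ 70 (mod 83).

70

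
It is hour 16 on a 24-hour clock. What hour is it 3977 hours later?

9

3977 − 165·24 = 17, so 3977 ≡ 17 (mod 24).
(16 + 17) mod 24 = 9.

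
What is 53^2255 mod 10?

Powers of 3 mod 10 repeat with period 4: 3, 9, 7, 1.
2255 mod 4 = 3, so the last digit matches 3^3 = 7.

7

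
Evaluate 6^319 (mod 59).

Successive squares of 6 mod 59: 6^1≡6, 6^2≡36, 6^4≡57, 6^8≡4, 6^16≡16, 6^32≡20, 6^64≡46, 6^128≡51, 6^256≡5.
319 = 1 + 2 + 4 + 8 + 16 + 32 + 256, so 6^319 ≡ 6·36·57·4·16·20·5 ≡ 58 (mod 59).

58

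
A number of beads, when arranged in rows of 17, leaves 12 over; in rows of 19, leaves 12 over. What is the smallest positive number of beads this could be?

x ≡ 12 (mod 17) gives x ∈ {12}.
The first of these with x mod 19 = 12 is 12.

12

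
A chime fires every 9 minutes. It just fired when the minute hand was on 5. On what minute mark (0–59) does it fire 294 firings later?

294·9 = 2646.
2646 mod 60 = 6 (since 44·60 = 2640).
(5 + 6) mod 60 = 11.

11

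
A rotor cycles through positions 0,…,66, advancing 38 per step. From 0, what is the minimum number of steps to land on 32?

22

The inverse of 38 mod 67 is 30 (since 38·30 = 1140 ≡ 1).
Multiplying both sides by 30: x ≡ 30·32 = 960 ≡ 22 (mod 67).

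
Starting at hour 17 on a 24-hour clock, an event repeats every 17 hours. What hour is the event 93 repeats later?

93·17 = 1581.
1581 mod 24 = 21 (since 65·24 = 1560).
(17 + 21) mod 24 = 14.

14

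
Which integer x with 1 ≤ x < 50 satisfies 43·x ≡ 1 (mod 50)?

50 = 1·43 + 7
43 = 6·7 + 1
7 = 7·1 + 0
Back-substituting gives 43·7 ≡ 1 (mod 50).

7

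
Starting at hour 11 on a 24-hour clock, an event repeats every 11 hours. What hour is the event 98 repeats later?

98·11 = 1078.
Dividing 1078 by 24 gives quotient 44 and remainder 22.
(11 + 22) mod 24 = 9.

9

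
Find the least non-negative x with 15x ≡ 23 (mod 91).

15⁻¹ ≡ 85 (mod 91) because 15·85 = 1275 = 14·91 + 1.
So x ≡ 85·23 = 1955 ≡ 44 (mod 91).
Check: 15·44 = 660 = 7·91 + 23.

44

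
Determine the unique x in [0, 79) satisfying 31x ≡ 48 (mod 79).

78

The inverse of 31 mod 79 is 51 (since 31·51 = 1581 ≡ 1).
Multiplying both sides by 51: x ≡ 51·48 = 2448 ≡ 78 (mod 79).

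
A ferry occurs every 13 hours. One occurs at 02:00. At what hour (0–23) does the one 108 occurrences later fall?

108·13 = 1404.
1404 − 58·24 = 12, so 1404 ≡ 12 (mod 24).
(2 + 12) mod 24 = 14.

14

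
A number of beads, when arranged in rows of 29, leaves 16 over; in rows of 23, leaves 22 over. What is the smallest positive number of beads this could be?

x ≡ 22 (mod 23) gives x ∈ {22, 45}.
The first of these with x mod 29 = 16 is 45.

45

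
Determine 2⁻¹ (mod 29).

15

2·15 = 30 = 1·29 + 1, so 2⁻¹ ≡ 15 (mod 29).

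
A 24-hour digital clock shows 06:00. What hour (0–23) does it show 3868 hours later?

Dividing 3868 by 24 gives quotient 161 and remainder 4.
(6 + 4) mod 24 = 10.

10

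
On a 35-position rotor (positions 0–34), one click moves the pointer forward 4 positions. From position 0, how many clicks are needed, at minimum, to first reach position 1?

9

4·9 = 36 = 1·35 + 1, so 4⁻¹ ≡ 9 (mod 35).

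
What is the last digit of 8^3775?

Powers of 8 mod 10 repeat with period 4: 8, 4, 2, 6.
3775 mod 4 = 3, so the last digit matches 8^3 = 2.

2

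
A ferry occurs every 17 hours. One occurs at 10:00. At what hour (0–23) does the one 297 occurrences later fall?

19

297·17 = 5049.
Dividing 5049 by 24 gives quotient 210 and remainder 9.
(10 + 9) mod 24 = 19.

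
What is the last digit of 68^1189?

8

The units digit of 68^n cycles with period 4: 8, 4, 2, 6, …
1189 leaves remainder 1 on division by 4, so 68^1189 ends in 8.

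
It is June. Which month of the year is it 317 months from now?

Dividing 317 by 12 gives quotient 26 and remainder 5.
June + 5 months → November.

November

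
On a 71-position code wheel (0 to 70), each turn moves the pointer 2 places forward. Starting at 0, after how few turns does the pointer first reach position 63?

The inverse of 2 mod 71 is 36 (since 2·36 = 72 ≡ 1).
Multiplying both sides by 36: x ≡ 36·63 = 2268 ≡ 67 (mod 71).

67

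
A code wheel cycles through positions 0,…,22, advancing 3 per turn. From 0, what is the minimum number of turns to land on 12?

4

The inverse of 3 mod 23 is 8 (since 3·8 = 24 ≡ 1).
Multiplying both sides by 8: x ≡ 8·12 = 96 ≡ 4 (mod 23).
Check: 3·4 = 12 = 0·23 + 12.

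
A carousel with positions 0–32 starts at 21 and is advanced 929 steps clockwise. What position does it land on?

26

Dividing 929 by 33 gives quotient 28 and remainder 5.
(21 + 5) mod 33 = 26.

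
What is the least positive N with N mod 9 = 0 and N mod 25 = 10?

135

Since 25·4 ≡ 1 (mod 9), take x = 10 + 25·((0−10)·4 mod 9) = 10 + 25·5 = 135.
Check: 135 mod 9 = 0, 135 mod 25 = 10.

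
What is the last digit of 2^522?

4

The units digit of 2^n cycles with period 4: 2, 4, 8, 6, …
522 leaves remainder 2 on division by 4, so 2^522 ends in 4.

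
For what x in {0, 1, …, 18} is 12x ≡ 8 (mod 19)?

12⁻¹ ≡ 8 (mod 19) because 12·8 = 96 = 5·19 + 1.
Multiplying both sides by 8: x ≡ 8·8 = 64 ≡ 7 (mod 19).

7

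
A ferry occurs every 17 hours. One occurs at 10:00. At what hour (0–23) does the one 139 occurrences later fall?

139·17 = 2363.
2363 = 98·24 + 11, so 2363 mod 24 = 11.
(10 + 11) mod 24 = 21.

21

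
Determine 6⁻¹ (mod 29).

5

6·5 = 30 = 1·29 + 1, so 6⁻¹ ≡ 5 (mod 29).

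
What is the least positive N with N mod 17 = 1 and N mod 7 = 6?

69

x ≡ 6 (mod 7) gives x ∈ {6, 13, 20, 27, 34, 41, 48, 55, …}.
The first of these with x mod 17 = 1 is 69.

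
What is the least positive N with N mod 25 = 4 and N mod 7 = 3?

129

x ≡ 3 (mod 7) gives x ∈ {3, 10, 17, 24, 31, 38, 45, 52, …}.
The first of these with x mod 25 = 4 is 129.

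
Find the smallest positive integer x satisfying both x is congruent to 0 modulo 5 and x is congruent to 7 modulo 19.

45

Since 19·4 ≡ 1 (mod 5), take x = 7 + 19·((0−7)·4 mod 5) = 7 + 19·2 = 45.
Check: 45 mod 5 = 0, 45 mod 19 = 7.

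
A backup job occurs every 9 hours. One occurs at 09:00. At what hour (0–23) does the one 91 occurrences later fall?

12

91·9 = 819.
819 − 34·24 = 3, so 819 ≡ 3 (mod 24).
(9 + 3) mod 24 = 12.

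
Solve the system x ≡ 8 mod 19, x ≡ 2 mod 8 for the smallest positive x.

Since 8·12 ≡ 1 (mod 19), take x = 2 + 8·((8−2)·12 mod 19) = 2 + 8·15 = 122.
Check: 122 mod 19 = 8, 122 mod 8 = 2.

122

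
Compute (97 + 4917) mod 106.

32

Dividing 4917 by 106 gives quotient 46 and remainder 41.
(97 + 41) mod 106 = 32.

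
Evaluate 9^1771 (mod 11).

Square-and-reduce mod 11: 9^1≡9, 9^2≡4, 9^4≡5, 9^8≡3, 9^16≡9, 9^32≡4, 9^64≡5, 9^128≡3, 9^256≡9, 9^512≡4, 9^1024≡5.
1771 = 1 + 2 + 8 + 32 + 64 + 128 + 512 + 1024, so 9^1771 ≡ 9·4·3·4·5·3·4·5 ≡ 9 (mod 11).

9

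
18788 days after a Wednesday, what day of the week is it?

18788 − 2684·7 = 0, so 18788 ≡ 0 (mod 7).
Wednesday + 0 days → Wednesday.

Wednesday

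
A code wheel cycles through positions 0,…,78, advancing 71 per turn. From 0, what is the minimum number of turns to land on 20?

The inverse of 71 mod 79 is 69 (since 71·69 = 4899 ≡ 1).
Multiplying both sides by 69: x ≡ 69·20 = 1380 ≡ 37 (mod 79).

37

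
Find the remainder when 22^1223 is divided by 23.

By repeated squaring mod 23: 22^1≡22, 22^2≡1, 22^4≡1, 22^8≡1, 22^16≡1, 22^32≡1, 22^64≡1, 22^128≡1, 22^256≡1, 22^512≡1, 22^1024≡1.
1223 = 1 + 2 + 4 + 64 + 128 + 1024, so 22^1223 ≡ 22·1·1·1·1·1 ≡ 22 (mod 23).

22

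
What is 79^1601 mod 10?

Powers of 9 mod 10 repeat with period 2: 9, 1.
1601 leaves remainder 1 on division by 2, so 79^1601 ends in 9.

9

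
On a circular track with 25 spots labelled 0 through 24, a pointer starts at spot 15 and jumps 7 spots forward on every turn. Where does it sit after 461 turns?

17

461·7 = 3227.
3227 = 129·25 + 2, so 3227 mod 25 = 2.
(15 + 2) mod 25 = 17.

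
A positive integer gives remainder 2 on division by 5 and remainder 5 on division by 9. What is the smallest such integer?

32

x ≡ 2 (mod 5) gives x ∈ {2, 7, 12, 17, 22, 27, 32}.
The first of these with x mod 9 = 5 is 32.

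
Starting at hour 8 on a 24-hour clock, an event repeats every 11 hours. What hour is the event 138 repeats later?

14

138·11 = 1518.
1518 = 63·24 + 6, so 1518 mod 24 = 6.
(8 + 6) mod 24 = 14.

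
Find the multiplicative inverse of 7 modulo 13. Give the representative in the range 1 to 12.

2

7·2 = 14 = 1·13 + 1, so 7⁻¹ ≡ 2 (mod 13).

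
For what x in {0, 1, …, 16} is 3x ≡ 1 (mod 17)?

3⁻¹ ≡ 6 (mod 17) because 3·6 = 18 = 1·17 + 1.
So x ≡ 6·1 = 6 ≡ 6 (mod 17).

6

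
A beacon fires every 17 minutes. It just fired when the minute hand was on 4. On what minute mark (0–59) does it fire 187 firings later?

187·17 = 3179.
Dividing 3179 by 60 gives quotient 52 and remainder 59.
(4 + 59) mod 60 = 3.

3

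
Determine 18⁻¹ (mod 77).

77 = 4·18 + 5
18 = 3·5 + 3
5 = 1·3 + 2
3 = 1·2 + 1
2 = 2·1 + 0
Back-substituting gives 18·30 ≡ 1 (mod 77).

30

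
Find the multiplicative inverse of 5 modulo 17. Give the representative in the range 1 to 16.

7

5·7 = 35 = 2·17 + 1, so 5⁻¹ ≡ 7 (mod 17).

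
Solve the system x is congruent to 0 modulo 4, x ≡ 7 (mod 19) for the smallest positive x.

64

Since 19·3 ≡ 1 (mod 4), take x = 7 + 19·((0−7)·3 mod 4) = 7 + 19·3 = 64.
Check: 64 mod 4 = 0, 64 mod 19 = 7.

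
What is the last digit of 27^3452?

1

Powers of 7 mod 10 repeat with period 4: 7, 9, 3, 1.
3452 mod 4 = 0, so the last digit matches 7^4 = 1.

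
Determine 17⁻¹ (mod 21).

21 = 1·17 + 4
17 = 4·4 + 1
4 = 4·1 + 0
Back-substituting gives 17·5 ≡ 1 (mod 21).

5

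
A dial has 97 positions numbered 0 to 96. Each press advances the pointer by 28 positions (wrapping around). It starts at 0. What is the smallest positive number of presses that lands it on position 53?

40

The inverse of 28 mod 97 is 52 (since 28·52 = 1456 ≡ 1).
Multiplying both sides by 52: x ≡ 52·53 = 2756 ≡ 40 (mod 97).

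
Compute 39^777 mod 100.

79

By repeated squaring mod 100: 39^1≡39, 39^2≡21, 39^4≡41, 39^8≡81, 39^16≡61, 39^32≡21, 39^64≡41, 39^128≡81, 39^256≡61, 39^512≡21.
Since 777 = 1 + 8 + 256 + 512 in binary, 39^777 ≡ 39·81·61·21 ≡ 79 (mod 100).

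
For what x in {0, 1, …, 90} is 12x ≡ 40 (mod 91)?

64

12⁻¹ ≡ 38 (mod 91) because 12·38 = 456 = 5·91 + 1.
So x ≡ 38·40 = 1520 ≡ 64 (mod 91).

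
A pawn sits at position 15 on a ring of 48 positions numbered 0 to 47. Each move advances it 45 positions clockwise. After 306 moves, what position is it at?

306·45 = 13770.
Dividing 13770 by 48 gives quotient 286 and remainder 42.
(15 + 42) mod 48 = 9.

9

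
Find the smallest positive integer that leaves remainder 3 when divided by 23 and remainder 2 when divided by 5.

x ≡ 2 (mod 5) gives x ∈ {2, 7, 12, 17, 22, 27, 32, 37, …}.
The first of these with x mod 23 = 3 is 72.

72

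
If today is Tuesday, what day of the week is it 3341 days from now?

Thursday

Dividing 3341 by 7 gives quotient 477 and remainder 2.
Tuesday + 2 days → Thursday.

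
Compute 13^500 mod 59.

By repeated squaring mod 59: 13^1≡13, 13^2≡51, 13^4≡5, 13^8≡25, 13^16≡35, 13^32≡45, 13^64≡19, 13^128≡7, 13^256≡49.
500 = 4 + 16 + 32 + 64 + 128 + 256, so 13^500 ≡ 5·35·45·19·7·49 ≡ 48 (mod 59).

48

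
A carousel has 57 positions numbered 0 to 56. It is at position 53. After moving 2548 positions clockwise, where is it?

36

Dividing 2548 by 57 gives quotient 44 and remainder 40.
(53 + 40) mod 57 = 36.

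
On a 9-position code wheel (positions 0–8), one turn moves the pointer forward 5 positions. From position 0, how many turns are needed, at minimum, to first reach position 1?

5·2 = 10 = 1·9 + 1, so 5⁻¹ ≡ 2 (mod 9).

2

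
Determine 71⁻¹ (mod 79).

69

79 = 1·71 + 8
71 = 8·8 + 7
8 = 1·7 + 1
7 = 7·1 + 0
Back-substituting gives 71·69 ≡ 1 (mod 79).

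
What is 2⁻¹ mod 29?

2·15 = 30 = 1·29 + 1, so 2⁻¹ ≡ 15 (mod 29).

15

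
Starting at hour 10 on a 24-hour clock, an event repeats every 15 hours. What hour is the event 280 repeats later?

280·15 = 4200.
4200 − 175·24 = 0, so 4200 ≡ 0 (mod 24).
(10 + 0) mod 24 = 10.

10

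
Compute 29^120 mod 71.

20

Square-and-reduce mod 71: 29^1≡29, 29^2≡60, 29^4≡50, 29^8≡15, 29^16≡12, 29^32≡2, 29^64≡4.
Since 120 = 8 + 16 + 32 + 64 in binary, 29^120 ≡ 15·12·2·4 ≡ 20 (mod 71).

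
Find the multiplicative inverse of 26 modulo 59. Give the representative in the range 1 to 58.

25

26·25 = 650 = 11·59 + 1, so 26⁻¹ ≡ 25 (mod 59).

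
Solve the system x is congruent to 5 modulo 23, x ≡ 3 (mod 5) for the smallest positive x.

x ≡ 3 (mod 5) gives x ∈ {3, 8, 13, 18, 23, 28}.
The first of these with x mod 23 = 5 is 28.

28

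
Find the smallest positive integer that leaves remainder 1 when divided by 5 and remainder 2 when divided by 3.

Since 3·2 ≡ 1 (mod 5), take x = 2 + 3·((1−2)·2 mod 5) = 2 + 3·3 = 11.
Check: 11 mod 5 = 1, 11 mod 3 = 2.

11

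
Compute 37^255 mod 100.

By repeated squaring mod 100: 37^1≡37, 37^2≡69, 37^4≡61, 37^8≡21, 37^16≡41, 37^32≡81, 37^64≡61, 37^128≡21.
Since 255 = 1 + 2 + 4 + 8 + 16 + 32 + 64 + 128 in binary, 37^255 ≡ 37·69·61·21·41·81·61·21 ≡ 93 (mod 100).

93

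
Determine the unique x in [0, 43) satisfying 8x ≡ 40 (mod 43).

5

8⁻¹ ≡ 27 (mod 43) because 8·27 = 216 = 5·43 + 1.
So x ≡ 27·40 = 1080 ≡ 5 (mod 43).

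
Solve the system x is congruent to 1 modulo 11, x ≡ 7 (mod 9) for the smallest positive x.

34

x ≡ 7 (mod 9) gives x ∈ {7, 16, 25, 34}.
The first of these with x mod 11 = 1 is 34.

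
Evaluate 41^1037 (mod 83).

63

Successive squares of 41 mod 83: 41^1≡41, 41^2≡21, 41^4≡26, 41^8≡12, 41^16≡61, 41^32≡69, 41^64≡30, 41^128≡70, 41^256≡3, 41^512≡9, 41^1024≡81.
1037 = 1 + 4 + 8 + 1024, so 41^1037 ≡ 41·26·12·81 ≡ 63 (mod 83).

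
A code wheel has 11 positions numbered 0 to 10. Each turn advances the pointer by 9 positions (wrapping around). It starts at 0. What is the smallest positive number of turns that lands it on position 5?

3

The inverse of 9 mod 11 is 5 (since 9·5 = 45 ≡ 1).
So x ≡ 5·5 = 25 ≡ 3 (mod 11).
Check: 9·3 = 27 = 2·11 + 5.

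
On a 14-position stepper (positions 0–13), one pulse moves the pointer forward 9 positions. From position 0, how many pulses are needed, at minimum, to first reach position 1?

14 = 1·9 + 5
9 = 1·5 + 4
5 = 1·4 + 1
4 = 4·1 + 0
Back-substituting gives 9·11 ≡ 1 (mod 14).

11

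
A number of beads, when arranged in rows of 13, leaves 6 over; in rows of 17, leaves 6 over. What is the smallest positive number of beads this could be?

6

Since 17·10 ≡ 1 (mod 13), take x = 6 + 17·((6−6)·10 mod 13) = 6 + 17·0 = 6.
Check: 6 mod 13 = 6, 6 mod 17 = 6.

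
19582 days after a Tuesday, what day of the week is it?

Friday

19582 mod 7 = 3 (since 2797·7 = 19579).
Tuesday + 3 days → Friday.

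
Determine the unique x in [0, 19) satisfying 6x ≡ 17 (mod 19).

6⁻¹ ≡ 16 (mod 19) because 6·16 = 96 = 5·19 + 1.
So x ≡ 16·17 = 272 ≡ 6 (mod 19).

6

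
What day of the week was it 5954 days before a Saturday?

Dividing 5954 by 7 gives quotient 850 and remainder 4.
Saturday − 4 days → Tuesday.

Tuesday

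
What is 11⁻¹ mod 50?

41

11·41 = 451 = 9·50 + 1, so 11⁻¹ ≡ 41 (mod 50).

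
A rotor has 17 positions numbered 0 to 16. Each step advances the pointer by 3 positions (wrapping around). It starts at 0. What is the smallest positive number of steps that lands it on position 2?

3⁻¹ ≡ 6 (mod 17) because 3·6 = 18 = 1·17 + 1.
Multiplying both sides by 6: x ≡ 6·2 = 12 ≡ 12 (mod 17).

12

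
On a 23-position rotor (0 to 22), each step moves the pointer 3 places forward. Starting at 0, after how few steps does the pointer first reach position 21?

7

3⁻¹ ≡ 8 (mod 23) because 3·8 = 24 = 1·23 + 1.
Multiplying both sides by 8: x ≡ 8·21 = 168 ≡ 7 (mod 23).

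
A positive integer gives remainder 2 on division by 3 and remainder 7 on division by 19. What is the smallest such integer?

Since 19·1 ≡ 1 (mod 3), take x = 7 + 19·((2−7)·1 mod 3) = 7 + 19·1 = 26.
Check: 26 mod 3 = 2, 26 mod 19 = 7.

26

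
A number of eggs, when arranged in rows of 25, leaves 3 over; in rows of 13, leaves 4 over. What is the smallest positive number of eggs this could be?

303

x ≡ 4 (mod 13) gives x ∈ {4, 17, 30, 43, 56, 69, 82, 95, …}.
The first of these with x mod 25 = 3 is 303.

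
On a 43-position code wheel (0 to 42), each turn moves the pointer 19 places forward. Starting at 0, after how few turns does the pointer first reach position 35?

The inverse of 19 mod 43 is 34 (since 19·34 = 646 ≡ 1).
Multiplying both sides by 34: x ≡ 34·35 = 1190 ≡ 29 (mod 43).
Check: 19·29 = 551 = 12·43 + 35.

29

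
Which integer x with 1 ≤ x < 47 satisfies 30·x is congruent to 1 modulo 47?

11

47 = 1·30 + 17
30 = 1·17 + 13
17 = 1·13 + 4
13 = 3·4 + 1
4 = 4·1 + 0
Back-substituting gives 30·11 ≡ 1 (mod 47).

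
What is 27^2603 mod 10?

3

The units digit of 27^n cycles with period 4: 7, 9, 3, 1, …
2603 leaves remainder 3 on division by 4, so 27^2603 ends in 3.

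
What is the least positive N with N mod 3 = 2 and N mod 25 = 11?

Since 25·1 ≡ 1 (mod 3), take x = 11 + 25·((2−11)·1 mod 3) = 11 + 25·0 = 11.
Check: 11 mod 3 = 2, 11 mod 25 = 11.

11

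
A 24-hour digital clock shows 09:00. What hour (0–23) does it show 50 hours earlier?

7

50 mod 24 = 2 (since 2·24 = 48).
(9 − 2) mod 24 = 7.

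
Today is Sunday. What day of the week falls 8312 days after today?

Wednesday

Dividing 8312 by 7 gives quotient 1187 and remainder 3.
Sunday + 3 days → Wednesday.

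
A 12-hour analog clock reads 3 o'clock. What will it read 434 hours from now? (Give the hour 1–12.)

Dividing 434 by 12 gives quotient 36 and remainder 2.
3 + 2 → 5 on a 12-hour dial.

5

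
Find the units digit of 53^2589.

The units digit of 53^n cycles with period 4: 3, 9, 7, 1, …
2589 leaves remainder 1 on division by 4, so 53^2589 ends in 3.

3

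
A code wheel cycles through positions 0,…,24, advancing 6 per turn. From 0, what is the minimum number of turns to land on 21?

6⁻¹ ≡ 21 (mod 25) because 6·21 = 126 = 5·25 + 1.
So x ≡ 21·21 = 441 ≡ 16 (mod 25).

16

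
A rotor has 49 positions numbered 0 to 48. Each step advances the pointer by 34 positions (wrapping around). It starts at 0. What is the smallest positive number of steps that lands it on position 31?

11

34⁻¹ ≡ 13 (mod 49) because 34·13 = 442 = 9·49 + 1.
Multiplying both sides by 13: x ≡ 13·31 = 403 ≡ 11 (mod 49).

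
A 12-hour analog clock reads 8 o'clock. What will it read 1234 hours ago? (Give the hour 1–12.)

Dividing 1234 by 12 gives quotient 102 and remainder 10.
8 − 10 → 10 on a 12-hour dial.

10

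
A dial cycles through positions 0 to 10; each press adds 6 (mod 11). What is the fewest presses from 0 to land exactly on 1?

6·2 = 12 = 1·11 + 1, so 6⁻¹ ≡ 2 (mod 11).

2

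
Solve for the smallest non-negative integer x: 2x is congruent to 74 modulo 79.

37

2⁻¹ ≡ 40 (mod 79) because 2·40 = 80 = 1·79 + 1.
Multiplying both sides by 40: x ≡ 40·74 = 2960 ≡ 37 (mod 79).
Check: 2·37 = 74 = 0·79 + 74.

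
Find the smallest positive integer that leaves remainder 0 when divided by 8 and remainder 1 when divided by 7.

8

x ≡ 1 (mod 7) gives x ∈ {1, 8}.
The first of these with x mod 8 = 0 is 8.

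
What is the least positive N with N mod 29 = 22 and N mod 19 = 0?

399

Since 19·26 ≡ 1 (mod 29), take x = 0 + 19·((22−0)·26 mod 29) = 0 + 19·21 = 399.
Check: 399 mod 29 = 22, 399 mod 19 = 0.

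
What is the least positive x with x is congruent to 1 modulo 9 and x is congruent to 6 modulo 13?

19

x ≡ 1 (mod 9) gives x ∈ {1, 10, 19}.
The first of these with x mod 13 = 6 is 19.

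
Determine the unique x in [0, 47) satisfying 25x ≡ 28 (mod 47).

3

25⁻¹ ≡ 32 (mod 47) because 25·32 = 800 = 17·47 + 1.
Multiplying both sides by 32: x ≡ 32·28 = 896 ≡ 3 (mod 47).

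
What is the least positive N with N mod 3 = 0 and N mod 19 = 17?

36

x ≡ 0 (mod 3) gives x ∈ {0, 3, 6, 9, 12, 15, 18, 21, …}.
The first of these with x mod 19 = 17 is 36.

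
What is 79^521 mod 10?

9

Last digits of 9^n: 9, 1 (period 2).
521 leaves remainder 1 on division by 2, so 79^521 ends in 9.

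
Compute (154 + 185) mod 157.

185 = 1·157 + 28, so 185 mod 157 = 28.
(154 + 28) mod 157 = 25.

25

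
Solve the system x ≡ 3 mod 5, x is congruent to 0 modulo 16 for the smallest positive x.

x ≡ 3 (mod 5) gives x ∈ {3, 8, 13, 18, 23, 28, 33, 38, …}.
The first of these with x mod 16 = 0 is 48.

48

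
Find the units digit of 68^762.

The units digit of 68^n cycles with period 4: 8, 4, 2, 6, …
762 mod 4 = 2, so the last digit matches 8^2 = 4.

4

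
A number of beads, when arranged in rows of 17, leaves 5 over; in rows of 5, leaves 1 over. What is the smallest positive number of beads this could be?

Since 5·7 ≡ 1 (mod 17), take x = 1 + 5·((5−1)·7 mod 17) = 1 + 5·11 = 56.
Check: 56 mod 17 = 5, 56 mod 5 = 1.

56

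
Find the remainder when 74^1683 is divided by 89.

12

Successive squares of 74 mod 89: 74^1≡74, 74^2≡47, 74^4≡73, 74^8≡78, 74^16≡32, 74^32≡45, 74^64≡67, 74^128≡39, 74^256≡8, 74^512≡64, 74^1024≡2.
1683 = 1 + 2 + 16 + 128 + 512 + 1024, so 74^1683 ≡ 74·47·32·39·64·2 ≡ 12 (mod 89).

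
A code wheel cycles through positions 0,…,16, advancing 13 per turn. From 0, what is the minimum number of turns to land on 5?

The inverse of 13 mod 17 is 4 (since 13·4 = 52 ≡ 1).
So x ≡ 4·5 = 20 ≡ 3 (mod 17).

3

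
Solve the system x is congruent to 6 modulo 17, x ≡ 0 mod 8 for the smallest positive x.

x ≡ 0 (mod 8) gives x ∈ {0, 8, 16, 24, 32, 40}.
The first of these with x mod 17 = 6 is 40.

40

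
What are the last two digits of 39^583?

19

Successive squares of 39 mod 100: 39^1≡39, 39^2≡21, 39^4≡41, 39^8≡81, 39^16≡61, 39^32≡21, 39^64≡41, 39^128≡81, 39^256≡61, 39^512≡21.
Since 583 = 1 + 2 + 4 + 64 + 512 in binary, 39^583 ≡ 39·21·41·41·21 ≡ 19 (mod 100).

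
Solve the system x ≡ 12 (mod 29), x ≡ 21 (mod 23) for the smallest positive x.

Since 23·24 ≡ 1 (mod 29), take x = 21 + 23·((12−21)·24 mod 29) = 21 + 23·16 = 389.
Check: 389 mod 29 = 12, 389 mod 23 = 21.

389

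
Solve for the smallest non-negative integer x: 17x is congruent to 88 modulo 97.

28

The inverse of 17 mod 97 is 40 (since 17·40 = 680 ≡ 1).
So x ≡ 40·88 = 3520 ≡ 28 (mod 97).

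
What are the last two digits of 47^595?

By repeated squaring mod 100: 47^1≡47, 47^2≡9, 47^4≡81, 47^8≡61, 47^16≡21, 47^32≡41, 47^64≡81, 47^128≡61, 47^256≡21, 47^512≡41.
595 = 1 + 2 + 16 + 64 + 512, so 47^595 ≡ 47·9·21·81·41 ≡ 43 (mod 100).

43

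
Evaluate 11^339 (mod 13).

5

Successive squares of 11 mod 13: 11^1≡11, 11^2≡4, 11^4≡3, 11^8≡9, 11^16≡3, 11^32≡9, 11^64≡3, 11^128≡9, 11^256≡3.
339 = 1 + 2 + 16 + 64 + 256, so 11^339 ≡ 11·4·3·3·3 ≡ 5 (mod 13).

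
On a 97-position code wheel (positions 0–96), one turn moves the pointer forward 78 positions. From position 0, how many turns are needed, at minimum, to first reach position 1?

97 = 1·78 + 19
78 = 4·19 + 2
19 = 9·2 + 1
2 = 2·1 + 0
Back-substituting gives 78·51 ≡ 1 (mod 97).

51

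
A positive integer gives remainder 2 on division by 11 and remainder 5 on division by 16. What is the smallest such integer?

101

Since 16·9 ≡ 1 (mod 11), take x = 5 + 16·((2−5)·9 mod 11) = 5 + 16·6 = 101.
Check: 101 mod 11 = 2, 101 mod 16 = 5.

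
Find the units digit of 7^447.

Powers of 7 mod 10 repeat with period 4: 7, 9, 3, 1.
447 mod 4 = 3, so the last digit matches 7^3 = 3.

3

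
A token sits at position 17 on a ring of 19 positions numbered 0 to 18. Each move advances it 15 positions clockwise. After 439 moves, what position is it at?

439·15 = 6585.
6585 = 346·19 + 11, so 6585 mod 19 = 11.
(17 + 11) mod 19 = 9.

9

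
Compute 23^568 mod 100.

81

By repeated squaring mod 100: 23^1≡23, 23^2≡29, 23^4≡41, 23^8≡81, 23^16≡61, 23^32≡21, 23^64≡41, 23^128≡81, 23^256≡61, 23^512≡21.
Since 568 = 8 + 16 + 32 + 512 in binary, 23^568 ≡ 81·61·21·21 ≡ 81 (mod 100).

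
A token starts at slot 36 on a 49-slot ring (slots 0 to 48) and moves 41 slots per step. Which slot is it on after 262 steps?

262·41 = 10742.
10742 mod 49 = 11 (since 219·49 = 10731).
(36 + 11) mod 49 = 47.

47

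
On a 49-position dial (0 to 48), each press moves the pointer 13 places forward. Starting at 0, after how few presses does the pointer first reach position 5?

The inverse of 13 mod 49 is 34 (since 13·34 = 442 ≡ 1).
Multiplying both sides by 34: x ≡ 34·5 = 170 ≡ 23 (mod 49).

23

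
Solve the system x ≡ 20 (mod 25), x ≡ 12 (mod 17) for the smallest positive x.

Since 17·3 ≡ 1 (mod 25), take x = 12 + 17·((20−12)·3 mod 25) = 12 + 17·24 = 420.
Check: 420 mod 25 = 20, 420 mod 17 = 12.

420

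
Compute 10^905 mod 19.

By repeated squaring mod 19: 10^1≡10, 10^2≡5, 10^4≡6, 10^8≡17, 10^16≡4, 10^32≡16, 10^64≡9, 10^128≡5, 10^256≡6, 10^512≡17.
Since 905 = 1 + 8 + 128 + 256 + 512 in binary, 10^905 ≡ 10·17·5·6·17 ≡ 3 (mod 19).

3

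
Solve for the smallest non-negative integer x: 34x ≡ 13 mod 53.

30

34⁻¹ ≡ 39 (mod 53) because 34·39 = 1326 = 25·53 + 1.
So x ≡ 39·13 = 507 ≡ 30 (mod 53).
Check: 34·30 = 1020 = 19·53 + 13.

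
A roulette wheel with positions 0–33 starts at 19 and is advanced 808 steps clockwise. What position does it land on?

11

Dividing 808 by 34 gives quotient 23 and remainder 26.
(19 + 26) mod 34 = 11.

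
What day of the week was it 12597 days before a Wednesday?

Saturday

12597 − 1799·7 = 4, so 12597 ≡ 4 (mod 7).
Wednesday − 4 days → Saturday.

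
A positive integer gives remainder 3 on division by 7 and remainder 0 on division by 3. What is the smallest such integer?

x ≡ 0 (mod 3) gives x ∈ {0, 3}.
The first of these with x mod 7 = 3 is 3.

3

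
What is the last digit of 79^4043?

The units digit of 79^n cycles with period 2: 9, 1, …
4043 leaves remainder 1 on division by 2, so 79^4043 ends in 9.

9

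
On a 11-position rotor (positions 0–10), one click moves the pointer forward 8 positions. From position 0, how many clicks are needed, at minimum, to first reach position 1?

11 = 1·8 + 3
8 = 2·3 + 2
3 = 1·2 + 1
2 = 2·1 + 0
Back-substituting gives 8·7 ≡ 1 (mod 11).

7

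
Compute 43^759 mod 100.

7

Square-and-reduce mod 100: 43^1≡43, 43^2≡49, 43^4≡1, 43^8≡1, 43^16≡1, 43^32≡1, 43^64≡1, 43^128≡1, 43^256≡1, 43^512≡1.
759 = 1 + 2 + 4 + 16 + 32 + 64 + 128 + 512, so 43^759 ≡ 43·49·1·1·1·1·1·1 ≡ 7 (mod 100).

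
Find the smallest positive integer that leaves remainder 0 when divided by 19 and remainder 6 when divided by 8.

38

Since 8·12 ≡ 1 (mod 19), take x = 6 + 8·((0−6)·12 mod 19) = 6 + 8·4 = 38.
Check: 38 mod 19 = 0, 38 mod 8 = 6.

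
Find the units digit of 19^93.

9

Last digits of 9^n: 9, 1 (period 2).
93 leaves remainder 1 on division by 2, so 19^93 ends in 9.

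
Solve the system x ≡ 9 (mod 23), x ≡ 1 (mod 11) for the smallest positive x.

x ≡ 1 (mod 11) gives x ∈ {1, 12, 23, 34, 45, 56, 67, 78}.
The first of these with x mod 23 = 9 is 78.

78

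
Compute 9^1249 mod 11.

5

By repeated squaring mod 11: 9^1≡9, 9^2≡4, 9^4≡5, 9^8≡3, 9^16≡9, 9^32≡4, 9^64≡5, 9^128≡3, 9^256≡9, 9^512≡4, 9^1024≡5.
1249 = 1 + 32 + 64 + 128 + 1024, so 9^1249 ≡ 9·4·5·3·5 ≡ 5 (mod 11).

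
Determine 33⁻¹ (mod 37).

9

33·9 = 297 = 8·37 + 1, so 33⁻¹ ≡ 9 (mod 37).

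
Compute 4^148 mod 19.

9

Successive squares of 4 mod 19: 4^1≡4, 4^2≡16, 4^4≡9, 4^8≡5, 4^16≡6, 4^32≡17, 4^64≡4, 4^128≡16.
Since 148 = 4 + 16 + 128 in binary, 4^148 ≡ 9·6·16 ≡ 9 (mod 19).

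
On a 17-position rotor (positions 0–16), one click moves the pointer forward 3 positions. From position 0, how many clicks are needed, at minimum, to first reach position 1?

17 = 5·3 + 2
3 = 1·2 + 1
2 = 2·1 + 0
Back-substituting gives 3·6 ≡ 1 (mod 17).

6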